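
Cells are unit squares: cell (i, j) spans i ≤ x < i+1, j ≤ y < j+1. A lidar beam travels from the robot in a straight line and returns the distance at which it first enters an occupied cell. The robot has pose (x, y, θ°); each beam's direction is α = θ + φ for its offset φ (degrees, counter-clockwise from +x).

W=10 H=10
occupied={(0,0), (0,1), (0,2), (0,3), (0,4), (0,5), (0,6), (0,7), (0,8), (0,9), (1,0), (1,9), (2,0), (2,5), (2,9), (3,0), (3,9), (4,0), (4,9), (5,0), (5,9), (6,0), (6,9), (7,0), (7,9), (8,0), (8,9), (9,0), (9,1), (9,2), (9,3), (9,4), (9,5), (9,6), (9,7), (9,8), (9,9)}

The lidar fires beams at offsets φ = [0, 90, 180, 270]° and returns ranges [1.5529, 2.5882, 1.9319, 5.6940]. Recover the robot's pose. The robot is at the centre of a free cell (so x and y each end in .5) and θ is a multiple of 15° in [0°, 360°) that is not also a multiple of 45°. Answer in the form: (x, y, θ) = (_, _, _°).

(x, y, θ) = (3.5, 7.5, 75°)

The pose lattice has 63·16 = 1008 candidates. Test each by forward raycasting.
  (1.5, 5.5, 75°): beam 1 = 3.6235 ≠ 1.5529 ✗
  (2.5, 8.5, 75°): beam 1 = 0.5176 ≠ 1.5529 ✗
  (2.5, 1.5, 345°): beam 1 = 1.9319 ≠ 1.5529 ✗
  (4.5, 6.5, 120°): beam 1 = 2.8868 ≠ 1.5529 ✗
  …
  (3.5, 7.5, 75°): r_1=1.5529, r_2=2.5882, r_3=1.9319, r_4=5.6940 — all match ✓
No second candidate reproduces the full scan.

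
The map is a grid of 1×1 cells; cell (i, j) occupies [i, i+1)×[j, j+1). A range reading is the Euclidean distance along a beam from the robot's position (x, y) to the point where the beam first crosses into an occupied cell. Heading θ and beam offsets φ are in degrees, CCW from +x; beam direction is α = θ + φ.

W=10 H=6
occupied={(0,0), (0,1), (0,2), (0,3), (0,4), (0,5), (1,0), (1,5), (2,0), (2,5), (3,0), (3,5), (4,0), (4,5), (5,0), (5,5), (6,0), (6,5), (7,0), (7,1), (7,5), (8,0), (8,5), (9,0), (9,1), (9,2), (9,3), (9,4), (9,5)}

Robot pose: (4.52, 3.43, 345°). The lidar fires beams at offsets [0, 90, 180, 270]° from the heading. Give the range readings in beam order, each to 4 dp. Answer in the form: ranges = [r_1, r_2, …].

beam 1: φ=0°, α=345°
  direction (0.9659, -0.2588); cell (4,3); t to first gridline: x 0.4969, y 1.6614 (then +1.0353 / +3.8637)
    (5,3) via x @ 0.4969
    (6,3) via x @ 1.5322
    (6,2) via y @ 1.6614
    (7,2) via x @ 2.5675
    (8,2) via x @ 3.6028
    (9,2) via x @ 4.6380  # hit
  → r_1 = 4.6380
beam 2: φ=90°, α=75°
  direction (0.2588, 0.9659); cell (4,3); t to first gridline: x 1.8546, y 0.5901 (then +3.8637 / +1.0353)
    (4,4) via y @ 0.5901
    (4,5) via y @ 1.6254  # hit
  → r_2 = 1.6254
beam 3: φ=180°, α=165°
  direction (-0.9659, 0.2588); cell (4,3); t to first gridline: x 0.5383, y 2.2023 (then +1.0353 / +3.8637)
    (3,3) via x @ 0.5383
    (2,3) via x @ 1.5736
    (2,4) via y @ 2.2023
    (1,4) via x @ 2.6089
    (0,4) via x @ 3.6442  # hit
  → r_3 = 3.6442
beam 4: φ=270°, α=255°
  direction (-0.2588, -0.9659); cell (4,3); t to first gridline: x 2.0091, y 0.4452 (then +3.8637 / +1.0353)
    (4,2) via y @ 0.4452
    (4,1) via y @ 1.4804
    (3,1) via x @ 2.0091
    (3,0) via y @ 2.5157  # hit
  → r_4 = 2.5157

ranges = [4.6380, 1.6254, 3.6442, 2.5157]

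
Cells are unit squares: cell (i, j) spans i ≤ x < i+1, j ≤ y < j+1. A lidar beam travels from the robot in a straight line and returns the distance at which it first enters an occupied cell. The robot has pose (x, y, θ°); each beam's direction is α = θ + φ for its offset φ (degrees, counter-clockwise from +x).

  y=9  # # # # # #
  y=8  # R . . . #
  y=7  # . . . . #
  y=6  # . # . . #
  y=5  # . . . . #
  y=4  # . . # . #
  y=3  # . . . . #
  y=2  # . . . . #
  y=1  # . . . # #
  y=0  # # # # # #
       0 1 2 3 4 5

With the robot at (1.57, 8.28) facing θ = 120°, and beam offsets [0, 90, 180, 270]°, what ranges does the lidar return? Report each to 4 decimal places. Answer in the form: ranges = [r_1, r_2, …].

ranges = [0.8314, 0.6582, 1.4780, 1.4400]

beam 1: φ=0°, α=120°
  cosα=-0.5000 sinα=0.8660 | (1,8) | tMaxX 1.1400 tMaxY 0.8314 | tΔX 2.0000 tΔY 1.1547
    t=0.8314 [y] (1,9) — stop
  → r_1 = 0.8314
beam 2: φ=90°, α=210°
  cosα=-0.8660 sinα=-0.5000 | (1,8) | tMaxX 0.6582 tMaxY 0.5600 | tΔX 1.1547 tΔY 2.0000
    t=0.5600 [y] (1,7)
    t=0.6582 [x] (0,7) — stop
  → r_2 = 0.6582
beam 3: φ=180°, α=300°
  cosα=0.5000 sinα=-0.8660 | (1,8) | tMaxX 0.8600 tMaxY 0.3233 | tΔX 2.0000 tΔY 1.1547
    t=0.3233 [y] (1,7)
    t=0.8600 [x] (2,7)
    t=1.4780 [y] (2,6) — stop
  → r_3 = 1.4780
beam 4: φ=270°, α=30°
  cosα=0.8660 sinα=0.5000 | (1,8) | tMaxX 0.4965 tMaxY 1.4400 | tΔX 1.1547 tΔY 2.0000
    t=0.4965 [x] (2,8)
    t=1.4400 [y] (2,9) — stop
  → r_4 = 1.4400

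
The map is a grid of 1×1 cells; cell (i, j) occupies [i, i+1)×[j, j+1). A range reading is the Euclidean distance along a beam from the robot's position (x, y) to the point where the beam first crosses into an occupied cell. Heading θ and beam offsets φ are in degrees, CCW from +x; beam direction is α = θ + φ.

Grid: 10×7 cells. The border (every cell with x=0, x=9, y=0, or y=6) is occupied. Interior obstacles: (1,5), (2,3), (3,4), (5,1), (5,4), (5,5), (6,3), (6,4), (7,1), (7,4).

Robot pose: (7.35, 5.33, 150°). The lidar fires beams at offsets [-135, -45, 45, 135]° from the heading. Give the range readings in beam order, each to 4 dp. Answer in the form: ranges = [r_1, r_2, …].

beam 1: φ=-135°, α=15°
  d=(0.9659,0.2588)  start (7,5)  tX=0.6729 tY=2.5887  stride 1/|dx|=1.0353 1/|dy|=3.8637
    cross x-line → (8,5), t=0.6729
    cross x-line → (9,5), t=1.7082 (wall)
  → r_1 = 1.7082
beam 2: φ=-45°, α=105°
  d=(-0.2588,0.9659)  start (7,5)  tX=1.3523 tY=0.6936  stride 1/|dx|=3.8637 1/|dy|=1.0353
    cross y-line → (7,6), t=0.6936 (wall)
  → r_2 = 0.6936
beam 3: φ=45°, α=195°
  d=(-0.9659,-0.2588)  start (7,5)  tX=0.3623 tY=1.2750  stride 1/|dx|=1.0353 1/|dy|=3.8637
    cross x-line → (6,5), t=0.3623
    cross y-line → (6,4), t=1.2750 (wall)
  → r_3 = 1.2750
beam 4: φ=135°, α=285°
  d=(0.2588,-0.9659)  start (7,5)  tX=2.5114 tY=0.3416  stride 1/|dx|=3.8637 1/|dy|=1.0353
    cross y-line → (7,4), t=0.3416 (wall)
  → r_4 = 0.3416

ranges = [1.7082, 0.6936, 1.2750, 0.3416]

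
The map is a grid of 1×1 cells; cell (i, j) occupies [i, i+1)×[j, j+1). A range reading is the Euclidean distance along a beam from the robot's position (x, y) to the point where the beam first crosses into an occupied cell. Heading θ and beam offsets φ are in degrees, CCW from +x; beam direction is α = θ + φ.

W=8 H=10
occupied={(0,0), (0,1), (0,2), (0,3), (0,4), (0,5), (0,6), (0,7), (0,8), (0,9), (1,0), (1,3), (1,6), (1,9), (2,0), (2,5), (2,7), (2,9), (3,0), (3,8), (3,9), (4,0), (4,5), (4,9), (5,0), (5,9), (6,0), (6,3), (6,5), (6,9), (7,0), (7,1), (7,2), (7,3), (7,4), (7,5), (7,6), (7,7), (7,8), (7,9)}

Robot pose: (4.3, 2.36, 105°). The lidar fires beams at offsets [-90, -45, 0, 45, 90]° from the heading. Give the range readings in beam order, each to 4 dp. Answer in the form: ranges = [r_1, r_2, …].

beam 1: φ=-90°, α=15°
  cosα=0.9659 sinα=0.2588 | (4,2) | tMaxX 0.7247 tMaxY 2.4728 | tΔX 1.0353 tΔY 3.8637
    t=0.7247 [x] (5,2)
    t=1.7600 [x] (6,2)
    t=2.4728 [y] (6,3) — stop
  → r_1 = 2.4728
beam 2: φ=-45°, α=60°
  cosα=0.5000 sinα=0.8660 | (4,2) | tMaxX 1.4000 tMaxY 0.7390 | tΔX 2.0000 tΔY 1.1547
    t=0.7390 [y] (4,3)
    t=1.4000 [x] (5,3)
    t=1.8937 [y] (5,4)
    t=3.0484 [y] (5,5)
    t=3.4000 [x] (6,5) — stop
  → r_2 = 3.4000
beam 3: φ=0°, α=105°
  cosα=-0.2588 sinα=0.9659 | (4,2) | tMaxX 1.1591 tMaxY 0.6626 | tΔX 3.8637 tΔY 1.0353
    t=0.6626 [y] (4,3)
    t=1.1591 [x] (3,3)
    t=1.6979 [y] (3,4)
    t=2.7331 [y] (3,5)
    t=3.7684 [y] (3,6)
    t=4.8037 [y] (3,7)
    t=5.0228 [x] (2,7) — stop
  → r_3 = 5.0228
beam 4: φ=45°, α=150°
  cosα=-0.8660 sinα=0.5000 | (4,2) | tMaxX 0.3464 tMaxY 1.2800 | tΔX 1.1547 tΔY 2.0000
    t=0.3464 [x] (3,2)
    t=1.2800 [y] (3,3)
    t=1.5011 [x] (2,3)
    t=2.6558 [x] (1,3) — stop
  → r_4 = 2.6558
beam 5: φ=90°, α=195°
  cosα=-0.9659 sinα=-0.2588 | (4,2) | tMaxX 0.3106 tMaxY 1.3909 | tΔX 1.0353 tΔY 3.8637
    t=0.3106 [x] (3,2)
    t=1.3459 [x] (2,2)
    t=1.3909 [y] (2,1)
    t=2.3811 [x] (1,1)
    t=3.4164 [x] (0,1) — stop
  → r_5 = 3.4164

ranges = [2.4728, 3.4000, 5.0228, 2.6558, 3.4164]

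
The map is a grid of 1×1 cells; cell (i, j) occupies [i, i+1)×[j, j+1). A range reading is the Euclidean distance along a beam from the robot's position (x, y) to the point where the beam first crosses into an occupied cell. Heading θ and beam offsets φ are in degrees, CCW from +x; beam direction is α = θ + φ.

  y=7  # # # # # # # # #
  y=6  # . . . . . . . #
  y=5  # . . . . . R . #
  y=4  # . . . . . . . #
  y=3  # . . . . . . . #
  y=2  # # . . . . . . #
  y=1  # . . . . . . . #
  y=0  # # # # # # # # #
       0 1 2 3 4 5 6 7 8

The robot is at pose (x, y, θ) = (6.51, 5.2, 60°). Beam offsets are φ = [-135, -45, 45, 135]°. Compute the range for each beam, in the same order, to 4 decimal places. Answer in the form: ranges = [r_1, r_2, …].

ranges = [4.3482, 1.5426, 1.8635, 5.7044]

beam 1: φ=-135°, α=285°
  cosα=0.2588 sinα=-0.9659 | (6,5) | tMaxX 1.8932 tMaxY 0.2071 | tΔX 3.8637 tΔY 1.0353
    t=0.2071 [y] (6,4)
    t=1.2423 [y] (6,3)
    t=1.8932 [x] (7,3)
    t=2.2776 [y] (7,2)
    t=3.3129 [y] (7,1)
    t=4.3482 [y] (7,0) — stop
  → r_1 = 4.3482
beam 2: φ=-45°, α=15°
  cosα=0.9659 sinα=0.2588 | (6,5) | tMaxX 0.5073 tMaxY 3.0910 | tΔX 1.0353 tΔY 3.8637
    t=0.5073 [x] (7,5)
    t=1.5426 [x] (8,5) — stop
  → r_2 = 1.5426
beam 3: φ=45°, α=105°
  cosα=-0.2588 sinα=0.9659 | (6,5) | tMaxX 1.9705 tMaxY 0.8282 | tΔX 3.8637 tΔY 1.0353
    t=0.8282 [y] (6,6)
    t=1.8635 [y] (6,7) — stop
  → r_3 = 1.8635
beam 4: φ=135°, α=195°
  cosα=-0.9659 sinα=-0.2588 | (6,5) | tMaxX 0.5280 tMaxY 0.7727 | tΔX 1.0353 tΔY 3.8637
    t=0.5280 [x] (5,5)
    t=0.7727 [y] (5,4)
    t=1.5633 [x] (4,4)
    t=2.5985 [x] (3,4)
    t=3.6338 [x] (2,4)
    t=4.6364 [y] (2,3)
    t=4.6691 [x] (1,3)
    t=5.7044 [x] (0,3) — stop
  → r_4 = 5.7044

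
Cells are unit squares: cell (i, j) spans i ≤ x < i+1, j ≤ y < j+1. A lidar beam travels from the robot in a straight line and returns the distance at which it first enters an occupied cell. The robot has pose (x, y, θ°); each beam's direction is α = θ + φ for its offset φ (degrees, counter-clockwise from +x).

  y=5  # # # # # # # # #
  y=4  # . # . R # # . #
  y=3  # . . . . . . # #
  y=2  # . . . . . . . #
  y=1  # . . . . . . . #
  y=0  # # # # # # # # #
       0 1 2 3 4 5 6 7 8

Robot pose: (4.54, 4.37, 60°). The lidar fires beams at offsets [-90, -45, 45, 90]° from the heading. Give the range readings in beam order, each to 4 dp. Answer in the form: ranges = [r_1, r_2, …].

ranges = [0.5312, 0.4762, 0.6522, 1.2600]

beam 1: φ=-90°, α=330°
  dir = (cos 330°, sin 330°) = (0.8660, -0.5000); from cell (4,4)
  next x-line at t=0.5312, next y-line at t=0.7400; Δt_x=1.1547, Δt_y=2.0000
    x: enter (5,4) at t=0.5312 ← occupied
  → r_1 = 0.5312
beam 2: φ=-45°, α=15°
  dir = (cos 15°, sin 15°) = (0.9659, 0.2588); from cell (4,4)
  next x-line at t=0.4762, next y-line at t=2.4341; Δt_x=1.0353, Δt_y=3.8637
    x: enter (5,4) at t=0.4762 ← occupied
  → r_2 = 0.4762
beam 3: φ=45°, α=105°
  dir = (cos 105°, sin 105°) = (-0.2588, 0.9659); from cell (4,4)
  next x-line at t=2.0864, next y-line at t=0.6522; Δt_x=3.8637, Δt_y=1.0353
    y: enter (4,5) at t=0.6522 ← occupied
  → r_3 = 0.6522
beam 4: φ=90°, α=150°
  dir = (cos 150°, sin 150°) = (-0.8660, 0.5000); from cell (4,4)
  next x-line at t=0.6235, next y-line at t=1.2600; Δt_x=1.1547, Δt_y=2.0000
    x: enter (3,4) at t=0.6235
    y: enter (3,5) at t=1.2600 ← occupied
  → r_4 = 1.2600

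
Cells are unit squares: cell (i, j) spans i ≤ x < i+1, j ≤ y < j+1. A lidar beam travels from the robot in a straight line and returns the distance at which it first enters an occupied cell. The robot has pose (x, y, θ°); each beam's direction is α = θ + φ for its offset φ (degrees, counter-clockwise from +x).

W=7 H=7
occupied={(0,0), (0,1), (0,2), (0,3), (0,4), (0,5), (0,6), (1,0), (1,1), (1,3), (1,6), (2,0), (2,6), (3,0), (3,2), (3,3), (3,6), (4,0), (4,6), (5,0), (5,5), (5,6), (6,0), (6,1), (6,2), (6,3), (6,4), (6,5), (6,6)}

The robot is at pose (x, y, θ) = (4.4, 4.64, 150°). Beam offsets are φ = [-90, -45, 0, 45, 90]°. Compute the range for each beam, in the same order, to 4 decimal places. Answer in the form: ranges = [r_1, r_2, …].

ranges = [1.2000, 1.4080, 2.7200, 2.4847, 0.8000]

beam 1: φ=-90°, α=60°
  cosα=0.5000 sinα=0.8660 | (4,4) | tMaxX 1.2000 tMaxY 0.4157 | tΔX 2.0000 tΔY 1.1547
    t=0.4157 [y] (4,5)
    t=1.2000 [x] (5,5) — stop
  → r_1 = 1.2000
beam 2: φ=-45°, α=105°
  cosα=-0.2588 sinα=0.9659 | (4,4) | tMaxX 1.5455 tMaxY 0.3727 | tΔX 3.8637 tΔY 1.0353
    t=0.3727 [y] (4,5)
    t=1.4080 [y] (4,6) — stop
  → r_2 = 1.4080
beam 3: φ=0°, α=150°
  cosα=-0.8660 sinα=0.5000 | (4,4) | tMaxX 0.4619 tMaxY 0.7200 | tΔX 1.1547 tΔY 2.0000
    t=0.4619 [x] (3,4)
    t=0.7200 [y] (3,5)
    t=1.6166 [x] (2,5)
    t=2.7200 [y] (2,6) — stop
  → r_3 = 2.7200
beam 4: φ=45°, α=195°
  cosα=-0.9659 sinα=-0.2588 | (4,4) | tMaxX 0.4141 tMaxY 2.4728 | tΔX 1.0353 tΔY 3.8637
    t=0.4141 [x] (3,4)
    t=1.4494 [x] (2,4)
    t=2.4728 [y] (2,3)
    t=2.4847 [x] (1,3) — stop
  → r_4 = 2.4847
beam 5: φ=90°, α=240°
  cosα=-0.5000 sinα=-0.8660 | (4,4) | tMaxX 0.8000 tMaxY 0.7390 | tΔX 2.0000 tΔY 1.1547
    t=0.7390 [y] (4,3)
    t=0.8000 [x] (3,3) — stop
  → r_5 = 0.8000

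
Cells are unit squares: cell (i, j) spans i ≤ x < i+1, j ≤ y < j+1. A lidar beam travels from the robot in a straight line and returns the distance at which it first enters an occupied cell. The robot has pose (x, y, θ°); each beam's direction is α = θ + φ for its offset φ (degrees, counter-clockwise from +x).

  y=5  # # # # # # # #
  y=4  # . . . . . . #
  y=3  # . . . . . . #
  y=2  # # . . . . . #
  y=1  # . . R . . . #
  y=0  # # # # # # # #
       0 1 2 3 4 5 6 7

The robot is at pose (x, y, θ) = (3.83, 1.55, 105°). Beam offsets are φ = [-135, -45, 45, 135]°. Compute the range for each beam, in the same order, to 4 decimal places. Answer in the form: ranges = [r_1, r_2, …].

ranges = [1.1000, 3.9837, 2.1131, 0.6351]

beam 1: φ=-135°, α=330°
  direction (0.8660, -0.5000); cell (3,1); t to first gridline: x 0.1963, y 1.1000 (then +1.1547 / +2.0000)
    (4,1) via x @ 0.1963
    (4,0) via y @ 1.1000  # hit
  → r_1 = 1.1000
beam 2: φ=-45°, α=60°
  direction (0.5000, 0.8660); cell (3,1); t to first gridline: x 0.3400, y 0.5196 (then +2.0000 / +1.1547)
    (4,1) via x @ 0.3400
    (4,2) via y @ 0.5196
    (4,3) via y @ 1.6743
    (5,3) via x @ 2.3400
    (5,4) via y @ 2.8290
    (5,5) via y @ 3.9837  # hit
  → r_2 = 3.9837
beam 3: φ=45°, α=150°
  direction (-0.8660, 0.5000); cell (3,1); t to first gridline: x 0.9584, y 0.9000 (then +1.1547 / +2.0000)
    (3,2) via y @ 0.9000
    (2,2) via x @ 0.9584
    (1,2) via x @ 2.1131  # hit
  → r_3 = 2.1131
beam 4: φ=135°, α=240°
  direction (-0.5000, -0.8660); cell (3,1); t to first gridline: x 1.6600, y 0.6351 (then +2.0000 / +1.1547)
    (3,0) via y @ 0.6351  # hit
  → r_4 = 0.6351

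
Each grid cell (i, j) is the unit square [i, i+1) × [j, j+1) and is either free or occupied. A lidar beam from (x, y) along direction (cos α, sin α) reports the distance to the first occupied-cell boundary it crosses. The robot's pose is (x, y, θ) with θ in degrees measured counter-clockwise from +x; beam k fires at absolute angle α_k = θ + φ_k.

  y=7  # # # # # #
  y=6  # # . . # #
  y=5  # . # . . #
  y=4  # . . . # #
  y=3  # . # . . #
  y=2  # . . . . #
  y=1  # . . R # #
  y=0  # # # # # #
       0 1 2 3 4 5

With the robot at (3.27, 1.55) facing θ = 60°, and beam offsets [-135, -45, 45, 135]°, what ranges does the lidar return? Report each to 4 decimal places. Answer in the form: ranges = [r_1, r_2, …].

beam 1: φ=-135°, α=285°
  dir = (cos 285°, sin 285°) = (0.2588, -0.9659); from cell (3,1)
  next x-line at t=2.8205, next y-line at t=0.5694; Δt_x=3.8637, Δt_y=1.0353
    y: enter (3,0) at t=0.5694 ← occupied
  → r_1 = 0.5694
beam 2: φ=-45°, α=15°
  dir = (cos 15°, sin 15°) = (0.9659, 0.2588); from cell (3,1)
  next x-line at t=0.7558, next y-line at t=1.7387; Δt_x=1.0353, Δt_y=3.8637
    x: enter (4,1) at t=0.7558 ← occupied
  → r_2 = 0.7558
beam 3: φ=45°, α=105°
  dir = (cos 105°, sin 105°) = (-0.2588, 0.9659); from cell (3,1)
  next x-line at t=1.0432, next y-line at t=0.4659; Δt_x=3.8637, Δt_y=1.0353
    y: enter (3,2) at t=0.4659
    x: enter (2,2) at t=1.0432
    y: enter (2,3) at t=1.5012 ← occupied
  → r_3 = 1.5012
beam 4: φ=135°, α=195°
  dir = (cos 195°, sin 195°) = (-0.9659, -0.2588); from cell (3,1)
  next x-line at t=0.2795, next y-line at t=2.1250; Δt_x=1.0353, Δt_y=3.8637
    x: enter (2,1) at t=0.2795
    x: enter (1,1) at t=1.3148
    y: enter (1,0) at t=2.1250 ← occupied
  → r_4 = 2.1250

ranges = [0.5694, 0.7558, 1.5012, 2.1250]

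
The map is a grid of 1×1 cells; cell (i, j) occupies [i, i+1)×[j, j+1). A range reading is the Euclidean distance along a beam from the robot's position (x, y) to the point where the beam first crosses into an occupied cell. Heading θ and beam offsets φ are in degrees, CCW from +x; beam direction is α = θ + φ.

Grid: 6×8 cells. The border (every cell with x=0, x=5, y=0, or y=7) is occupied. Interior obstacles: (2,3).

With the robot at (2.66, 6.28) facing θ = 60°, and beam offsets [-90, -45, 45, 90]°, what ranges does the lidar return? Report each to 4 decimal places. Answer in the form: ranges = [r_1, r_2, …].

beam 1: φ=-90°, α=330°
  direction (0.8660, -0.5000); cell (2,6); t to first gridline: x 0.3926, y 0.5600 (then +1.1547 / +2.0000)
    (3,6) via x @ 0.3926
    (3,5) via y @ 0.5600
    (4,5) via x @ 1.5473
    (4,4) via y @ 2.5600
    (5,4) via x @ 2.7020  # hit
  → r_1 = 2.7020
beam 2: φ=-45°, α=15°
  direction (0.9659, 0.2588); cell (2,6); t to first gridline: x 0.3520, y 2.7819 (then +1.0353 / +3.8637)
    (3,6) via x @ 0.3520
    (4,6) via x @ 1.3873
    (5,6) via x @ 2.4225  # hit
  → r_2 = 2.4225
beam 3: φ=45°, α=105°
  direction (-0.2588, 0.9659); cell (2,6); t to first gridline: x 2.5500, y 0.7454 (then +3.8637 / +1.0353)
    (2,7) via y @ 0.7454  # hit
  → r_3 = 0.7454
beam 4: φ=90°, α=150°
  direction (-0.8660, 0.5000); cell (2,6); t to first gridline: x 0.7621, y 1.4400 (then +1.1547 / +2.0000)
    (1,6) via x @ 0.7621
    (1,7) via y @ 1.4400  # hit
  → r_4 = 1.4400

ranges = [2.7020, 2.4225, 0.7454, 1.4400]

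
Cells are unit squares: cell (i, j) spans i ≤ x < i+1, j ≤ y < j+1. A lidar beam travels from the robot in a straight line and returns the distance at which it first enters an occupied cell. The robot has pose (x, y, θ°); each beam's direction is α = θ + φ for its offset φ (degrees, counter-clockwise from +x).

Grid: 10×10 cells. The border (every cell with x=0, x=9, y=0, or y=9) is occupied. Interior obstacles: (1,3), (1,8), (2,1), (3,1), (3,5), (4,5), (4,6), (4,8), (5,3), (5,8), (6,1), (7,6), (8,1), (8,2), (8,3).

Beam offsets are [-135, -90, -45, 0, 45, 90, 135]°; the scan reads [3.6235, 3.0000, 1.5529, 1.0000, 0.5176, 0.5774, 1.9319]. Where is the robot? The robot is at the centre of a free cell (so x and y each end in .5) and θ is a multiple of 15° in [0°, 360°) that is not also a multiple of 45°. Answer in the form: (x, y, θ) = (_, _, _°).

(x, y, θ) = (8.5, 5.5, 300°)

The pose lattice has 49·16 = 784 candidates. Test each by forward raycasting.
  (6.5, 5.5, 240°): beam 1 = 2.5882 ≠ 3.6235 ✗
  (3.5, 8.5, 285°): beam 1 = 1.0000 ≠ 3.6235 ✗
  (2.5, 5.5, 210°): beam 2 = 2.8868 ≠ 3.0000 ✗
  …
  (8.5, 5.5, 300°): r_1=3.6235, r_2=3.0000, r_3=1.5529, r_4=1.0000, r_5=0.5176, r_6=0.5774, r_7=1.9319 — all match ✓
No second candidate reproduces the full scan.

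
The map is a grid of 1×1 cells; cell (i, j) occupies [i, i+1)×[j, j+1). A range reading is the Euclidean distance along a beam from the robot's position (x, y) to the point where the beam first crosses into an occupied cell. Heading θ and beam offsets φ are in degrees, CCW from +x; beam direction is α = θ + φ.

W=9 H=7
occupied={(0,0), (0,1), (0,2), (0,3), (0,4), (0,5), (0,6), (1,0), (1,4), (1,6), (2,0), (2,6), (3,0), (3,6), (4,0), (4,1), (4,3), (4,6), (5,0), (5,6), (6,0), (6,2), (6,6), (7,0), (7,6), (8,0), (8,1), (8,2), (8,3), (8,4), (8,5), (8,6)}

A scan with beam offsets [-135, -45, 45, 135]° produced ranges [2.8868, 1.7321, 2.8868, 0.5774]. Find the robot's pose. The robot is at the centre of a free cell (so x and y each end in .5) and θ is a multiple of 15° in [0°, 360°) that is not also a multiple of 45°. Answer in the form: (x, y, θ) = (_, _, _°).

(x, y, θ) = (3.5, 3.5, 195°)

Candidates: 31 free-cell centres × 16 headings = 496 poses. Raycast each; keep the one whose scan matches to 4 dp.
  (7.5, 1.5, 345°): beam 1 = 1.0000 ≠ 2.8868 ✗
  (4.5, 5.5, 75°): beam 1 = 3.0000 ≠ 2.8868 ✗
  (1.5, 3.5, 105°): beam 1 = 3.0000 ≠ 2.8868 ✗
  (6.5, 5.5, 240°): beam 1 = 0.5176 ≠ 2.8868 ✗
  …
  (3.5, 3.5, 195°): r_1=2.8868, r_2=1.7321, r_3=2.8868, r_4=0.5774 — all match ✓
No second candidate reproduces the full scan.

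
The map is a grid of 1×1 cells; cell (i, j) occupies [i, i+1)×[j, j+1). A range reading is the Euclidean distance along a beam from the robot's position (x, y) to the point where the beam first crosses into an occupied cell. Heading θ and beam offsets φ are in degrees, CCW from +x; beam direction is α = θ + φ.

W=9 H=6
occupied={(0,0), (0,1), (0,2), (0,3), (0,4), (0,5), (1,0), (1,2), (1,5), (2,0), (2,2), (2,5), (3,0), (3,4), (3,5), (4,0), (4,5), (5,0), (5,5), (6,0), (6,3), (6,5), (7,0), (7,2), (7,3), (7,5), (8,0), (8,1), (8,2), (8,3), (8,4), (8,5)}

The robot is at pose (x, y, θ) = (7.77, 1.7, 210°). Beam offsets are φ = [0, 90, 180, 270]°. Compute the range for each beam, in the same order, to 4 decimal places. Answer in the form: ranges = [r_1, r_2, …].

ranges = [1.4000, 0.4600, 0.2656, 0.3464]

beam 1: φ=0°, α=210°
  direction (-0.8660, -0.5000); cell (7,1); t to first gridline: x 0.8891, y 1.4000 (then +1.1547 / +2.0000)
    (6,1) via x @ 0.8891
    (6,0) via y @ 1.4000  # hit
  → r_1 = 1.4000
beam 2: φ=90°, α=300°
  direction (0.5000, -0.8660); cell (7,1); t to first gridline: x 0.4600, y 0.8083 (then +2.0000 / +1.1547)
    (8,1) via x @ 0.4600  # hit
  → r_2 = 0.4600
beam 3: φ=180°, α=30°
  direction (0.8660, 0.5000); cell (7,1); t to first gridline: x 0.2656, y 0.6000 (then +1.1547 / +2.0000)
    (8,1) via x @ 0.2656  # hit
  → r_3 = 0.2656
beam 4: φ=270°, α=120°
  direction (-0.5000, 0.8660); cell (7,1); t to first gridline: x 1.5400, y 0.3464 (then +2.0000 / +1.1547)
    (7,2) via y @ 0.3464  # hit
  → r_4 = 0.3464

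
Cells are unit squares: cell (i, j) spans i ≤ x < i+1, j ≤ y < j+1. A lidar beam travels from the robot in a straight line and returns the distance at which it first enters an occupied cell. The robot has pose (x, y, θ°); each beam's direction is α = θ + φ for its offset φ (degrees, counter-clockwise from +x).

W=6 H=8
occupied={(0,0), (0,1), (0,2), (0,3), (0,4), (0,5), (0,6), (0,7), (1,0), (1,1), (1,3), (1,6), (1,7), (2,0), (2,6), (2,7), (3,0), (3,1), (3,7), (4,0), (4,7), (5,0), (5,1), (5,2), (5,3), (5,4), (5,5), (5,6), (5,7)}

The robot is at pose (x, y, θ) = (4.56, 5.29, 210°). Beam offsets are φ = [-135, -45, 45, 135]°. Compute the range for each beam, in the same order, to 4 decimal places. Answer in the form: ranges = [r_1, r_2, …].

beam 1: φ=-135°, α=75°
  d=(0.2588,0.9659)  start (4,5)  tX=1.7000 tY=0.7350  stride 1/|dx|=3.8637 1/|dy|=1.0353
    cross y-line → (4,6), t=0.7350
    cross x-line → (5,6), t=1.7000 (wall)
  → r_1 = 1.7000
beam 2: φ=-45°, α=165°
  d=(-0.9659,0.2588)  start (4,5)  tX=0.5798 tY=2.7432  stride 1/|dx|=1.0353 1/|dy|=3.8637
    cross x-line → (3,5), t=0.5798
    cross x-line → (2,5), t=1.6150
    cross x-line → (1,5), t=2.6503
    cross y-line → (1,6), t=2.7432 (wall)
  → r_2 = 2.7432
beam 3: φ=45°, α=255°
  d=(-0.2588,-0.9659)  start (4,5)  tX=2.1637 tY=0.3002  stride 1/|dx|=3.8637 1/|dy|=1.0353
    cross y-line → (4,4), t=0.3002
    cross y-line → (4,3), t=1.3355
    cross x-line → (3,3), t=2.1637
    cross y-line → (3,2), t=2.3708
    cross y-line → (3,1), t=3.4061 (wall)
  → r_3 = 3.4061
beam 4: φ=135°, α=345°
  d=(0.9659,-0.2588)  start (4,5)  tX=0.4555 tY=1.1205  stride 1/|dx|=1.0353 1/|dy|=3.8637
    cross x-line → (5,5), t=0.4555 (wall)
  → r_4 = 0.4555

ranges = [1.7000, 2.7432, 3.4061, 0.4555]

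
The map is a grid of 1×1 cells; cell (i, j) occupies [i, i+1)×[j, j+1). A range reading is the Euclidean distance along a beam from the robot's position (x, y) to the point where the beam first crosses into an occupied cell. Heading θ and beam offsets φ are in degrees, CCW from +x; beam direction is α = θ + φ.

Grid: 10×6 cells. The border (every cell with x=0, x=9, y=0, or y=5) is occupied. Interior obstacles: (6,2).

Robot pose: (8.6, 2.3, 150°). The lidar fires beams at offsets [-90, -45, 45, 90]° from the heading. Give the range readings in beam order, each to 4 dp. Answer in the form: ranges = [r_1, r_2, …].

ranges = [0.8000, 2.7952, 5.0228, 1.5011]

beam 1: φ=-90°, α=60°
  cosα=0.5000 sinα=0.8660 | (8,2) | tMaxX 0.8000 tMaxY 0.8083 | tΔX 2.0000 tΔY 1.1547
    t=0.8000 [x] (9,2) — stop
  → r_1 = 0.8000
beam 2: φ=-45°, α=105°
  cosα=-0.2588 sinα=0.9659 | (8,2) | tMaxX 2.3182 tMaxY 0.7247 | tΔX 3.8637 tΔY 1.0353
    t=0.7247 [y] (8,3)
    t=1.7600 [y] (8,4)
    t=2.3182 [x] (7,4)
    t=2.7952 [y] (7,5) — stop
  → r_2 = 2.7952
beam 3: φ=45°, α=195°
  cosα=-0.9659 sinα=-0.2588 | (8,2) | tMaxX 0.6212 tMaxY 1.1591 | tΔX 1.0353 tΔY 3.8637
    t=0.6212 [x] (7,2)
    t=1.1591 [y] (7,1)
    t=1.6564 [x] (6,1)
    t=2.6917 [x] (5,1)
    t=3.7270 [x] (4,1)
    t=4.7623 [x] (3,1)
    t=5.0228 [y] (3,0) — stop
  → r_3 = 5.0228
beam 4: φ=90°, α=240°
  cosα=-0.5000 sinα=-0.8660 | (8,2) | tMaxX 1.2000 tMaxY 0.3464 | tΔX 2.0000 tΔY 1.1547
    t=0.3464 [y] (8,1)
    t=1.2000 [x] (7,1)
    t=1.5011 [y] (7,0) — stop
  → r_4 = 1.5011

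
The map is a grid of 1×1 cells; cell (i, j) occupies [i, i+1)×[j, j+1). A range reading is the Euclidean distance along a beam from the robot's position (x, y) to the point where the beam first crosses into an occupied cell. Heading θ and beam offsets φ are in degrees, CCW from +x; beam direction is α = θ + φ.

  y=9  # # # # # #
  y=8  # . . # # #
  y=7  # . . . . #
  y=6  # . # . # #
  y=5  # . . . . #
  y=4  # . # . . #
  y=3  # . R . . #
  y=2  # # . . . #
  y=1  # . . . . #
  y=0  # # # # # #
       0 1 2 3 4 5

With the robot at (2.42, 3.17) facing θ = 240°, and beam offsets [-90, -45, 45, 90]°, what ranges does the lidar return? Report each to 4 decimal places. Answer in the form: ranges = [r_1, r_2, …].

ranges = [1.6397, 0.6568, 2.2465, 2.9791]

beam 1: φ=-90°, α=150°
  d=(-0.8660,0.5000)  start (2,3)  tX=0.4850 tY=1.6600  stride 1/|dx|=1.1547 1/|dy|=2.0000
    cross x-line → (1,3), t=0.4850
    cross x-line → (0,3), t=1.6397 (wall)
  → r_1 = 1.6397
beam 2: φ=-45°, α=195°
  d=(-0.9659,-0.2588)  start (2,3)  tX=0.4348 tY=0.6568  stride 1/|dx|=1.0353 1/|dy|=3.8637
    cross x-line → (1,3), t=0.4348
    cross y-line → (1,2), t=0.6568 (wall)
  → r_2 = 0.6568
beam 3: φ=45°, α=285°
  d=(0.2588,-0.9659)  start (2,3)  tX=2.2409 tY=0.1760  stride 1/|dx|=3.8637 1/|dy|=1.0353
    cross y-line → (2,2), t=0.1760
    cross y-line → (2,1), t=1.2113
    cross x-line → (3,1), t=2.2409
    cross y-line → (3,0), t=2.2465 (wall)
  → r_3 = 2.2465
beam 4: φ=90°, α=330°
  d=(0.8660,-0.5000)  start (2,3)  tX=0.6697 tY=0.3400  stride 1/|dx|=1.1547 1/|dy|=2.0000
    cross y-line → (2,2), t=0.3400
    cross x-line → (3,2), t=0.6697
    cross x-line → (4,2), t=1.8244
    cross y-line → (4,1), t=2.3400
    cross x-line → (5,1), t=2.9791 (wall)
  → r_4 = 2.9791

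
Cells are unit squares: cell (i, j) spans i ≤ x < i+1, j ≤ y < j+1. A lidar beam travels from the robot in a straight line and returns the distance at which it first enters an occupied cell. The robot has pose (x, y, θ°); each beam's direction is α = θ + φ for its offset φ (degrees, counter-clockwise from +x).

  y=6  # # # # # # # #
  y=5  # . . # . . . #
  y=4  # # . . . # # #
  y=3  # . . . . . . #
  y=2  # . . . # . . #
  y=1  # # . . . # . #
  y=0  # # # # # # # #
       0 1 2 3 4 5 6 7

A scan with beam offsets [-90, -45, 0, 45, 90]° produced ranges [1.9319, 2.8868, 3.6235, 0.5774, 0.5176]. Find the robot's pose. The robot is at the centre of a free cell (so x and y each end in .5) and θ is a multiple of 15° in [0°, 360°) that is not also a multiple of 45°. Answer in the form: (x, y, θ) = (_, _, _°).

(x, y, θ) = (4.5, 3.5, 195°)

The pose lattice has 23·16 = 368 candidates. Test each by forward raycasting.
  (1.5, 5.5, 330°): beam 1 = 0.5774 ≠ 1.9319 ✗
  (5.5, 5.5, 240°): beam 1 = 1.0000 ≠ 1.9319 ✗
  (3.5, 4.5, 75°): beam 1 = 1.5529 ≠ 1.9319 ✗
  (4.5, 4.5, 285°): beam 1 = 3.6235 ≠ 1.9319 ✗
  (5.5, 3.5, 150°): beam 1 = 0.5774 ≠ 1.9319 ✗
  …
  (4.5, 3.5, 195°): r_1=1.9319, r_2=2.8868, r_3=3.6235, r_4=0.5774, r_5=0.5176 — all match ✓
No second candidate reproduces the full scan.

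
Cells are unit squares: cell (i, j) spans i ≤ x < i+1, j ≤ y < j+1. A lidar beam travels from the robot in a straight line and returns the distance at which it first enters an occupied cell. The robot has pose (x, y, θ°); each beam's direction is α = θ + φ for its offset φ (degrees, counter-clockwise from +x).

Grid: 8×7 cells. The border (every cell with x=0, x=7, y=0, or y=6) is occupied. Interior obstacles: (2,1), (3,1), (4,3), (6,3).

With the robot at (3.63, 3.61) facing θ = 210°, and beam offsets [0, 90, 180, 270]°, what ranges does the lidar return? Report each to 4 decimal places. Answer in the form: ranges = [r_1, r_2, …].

beam 1: φ=0°, α=210°
  cosα=-0.8660 sinα=-0.5000 | (3,3) | tMaxX 0.7275 tMaxY 1.2200 | tΔX 1.1547 tΔY 2.0000
    t=0.7275 [x] (2,3)
    t=1.2200 [y] (2,2)
    t=1.8822 [x] (1,2)
    t=3.0369 [x] (0,2) — stop
  → r_1 = 3.0369
beam 2: φ=90°, α=300°
  cosα=0.5000 sinα=-0.8660 | (3,3) | tMaxX 0.7400 tMaxY 0.7044 | tΔX 2.0000 tΔY 1.1547
    t=0.7044 [y] (3,2)
    t=0.7400 [x] (4,2)
    t=1.8591 [y] (4,1)
    t=2.7400 [x] (5,1)
    t=3.0138 [y] (5,0) — stop
  → r_2 = 3.0138
beam 3: φ=180°, α=30°
  cosα=0.8660 sinα=0.5000 | (3,3) | tMaxX 0.4272 tMaxY 0.7800 | tΔX 1.1547 tΔY 2.0000
    t=0.4272 [x] (4,3) — stop
  → r_3 = 0.4272
beam 4: φ=270°, α=120°
  cosα=-0.5000 sinα=0.8660 | (3,3) | tMaxX 1.2600 tMaxY 0.4503 | tΔX 2.0000 tΔY 1.1547
    t=0.4503 [y] (3,4)
    t=1.2600 [x] (2,4)
    t=1.6050 [y] (2,5)
    t=2.7597 [y] (2,6) — stop
  → r_4 = 2.7597

ranges = [3.0369, 3.0138, 0.4272, 2.7597]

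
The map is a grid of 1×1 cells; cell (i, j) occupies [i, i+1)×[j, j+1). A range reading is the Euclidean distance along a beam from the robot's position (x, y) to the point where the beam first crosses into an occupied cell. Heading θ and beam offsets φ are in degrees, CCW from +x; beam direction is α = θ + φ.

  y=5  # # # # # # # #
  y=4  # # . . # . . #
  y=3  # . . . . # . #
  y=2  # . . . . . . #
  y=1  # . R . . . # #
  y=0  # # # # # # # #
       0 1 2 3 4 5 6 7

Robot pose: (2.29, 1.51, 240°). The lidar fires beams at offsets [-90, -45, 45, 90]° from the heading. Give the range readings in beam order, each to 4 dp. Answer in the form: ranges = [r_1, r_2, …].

ranges = [1.4896, 1.3355, 0.5280, 1.0200]

beam 1: φ=-90°, α=150°
  cosα=-0.8660 sinα=0.5000 | (2,1) | tMaxX 0.3349 tMaxY 0.9800 | tΔX 1.1547 tΔY 2.0000
    t=0.3349 [x] (1,1)
    t=0.9800 [y] (1,2)
    t=1.4896 [x] (0,2) — stop
  → r_1 = 1.4896
beam 2: φ=-45°, α=195°
  cosα=-0.9659 sinα=-0.2588 | (2,1) | tMaxX 0.3002 tMaxY 1.9705 | tΔX 1.0353 tΔY 3.8637
    t=0.3002 [x] (1,1)
    t=1.3355 [x] (0,1) — stop
  → r_2 = 1.3355
beam 3: φ=45°, α=285°
  cosα=0.2588 sinα=-0.9659 | (2,1) | tMaxX 2.7432 tMaxY 0.5280 | tΔX 3.8637 tΔY 1.0353
    t=0.5280 [y] (2,0) — stop
  → r_3 = 0.5280
beam 4: φ=90°, α=330°
  cosα=0.8660 sinα=-0.5000 | (2,1) | tMaxX 0.8198 tMaxY 1.0200 | tΔX 1.1547 tΔY 2.0000
    t=0.8198 [x] (3,1)
    t=1.0200 [y] (3,0) — stop
  → r_4 = 1.0200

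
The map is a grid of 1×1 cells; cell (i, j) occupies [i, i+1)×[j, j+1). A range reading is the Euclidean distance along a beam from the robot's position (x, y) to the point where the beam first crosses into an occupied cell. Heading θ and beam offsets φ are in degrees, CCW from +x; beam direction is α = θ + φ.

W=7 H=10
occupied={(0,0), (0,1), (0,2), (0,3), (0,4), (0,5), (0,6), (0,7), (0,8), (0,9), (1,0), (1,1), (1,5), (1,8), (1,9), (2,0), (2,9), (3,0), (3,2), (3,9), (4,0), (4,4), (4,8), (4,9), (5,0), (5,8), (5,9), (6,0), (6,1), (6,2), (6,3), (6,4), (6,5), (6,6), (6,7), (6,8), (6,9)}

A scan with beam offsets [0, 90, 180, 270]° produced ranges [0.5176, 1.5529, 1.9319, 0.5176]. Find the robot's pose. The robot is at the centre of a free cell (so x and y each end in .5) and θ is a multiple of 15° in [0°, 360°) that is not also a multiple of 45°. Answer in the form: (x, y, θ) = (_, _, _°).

Candidates: 33 free-cell centres × 16 headings = 528 poses. Raycast each; keep the one whose scan matches to 4 dp.
  (5.5, 6.5, 150°): beam 1 = 4.0415 ≠ 0.5176 ✗
  (5.5, 7.5, 240°): beam 1 = 2.8868 ≠ 0.5176 ✗
  (5.5, 6.5, 75°): beam 1 = 1.5529 ≠ 0.5176 ✗
  (2.5, 3.5, 60°): beam 1 = 5.1962 ≠ 0.5176 ✗
  …
  (1.5, 2.5, 285°): r_1=0.5176, r_2=1.5529, r_3=1.9319, r_4=0.5176 — all match ✓
No second candidate reproduces the full scan.

(x, y, θ) = (1.5, 2.5, 285°)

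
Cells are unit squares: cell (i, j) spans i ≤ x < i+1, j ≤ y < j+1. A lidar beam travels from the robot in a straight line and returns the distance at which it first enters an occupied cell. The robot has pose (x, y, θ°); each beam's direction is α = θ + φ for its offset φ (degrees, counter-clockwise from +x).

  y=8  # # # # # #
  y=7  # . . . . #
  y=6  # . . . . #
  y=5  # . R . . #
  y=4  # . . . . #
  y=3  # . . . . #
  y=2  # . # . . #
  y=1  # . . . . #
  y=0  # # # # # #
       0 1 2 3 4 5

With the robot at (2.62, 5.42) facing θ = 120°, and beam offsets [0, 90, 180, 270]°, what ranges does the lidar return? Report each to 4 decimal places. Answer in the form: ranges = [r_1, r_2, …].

beam 1: φ=0°, α=120°
  cosα=-0.5000 sinα=0.8660 | (2,5) | tMaxX 1.2400 tMaxY 0.6697 | tΔX 2.0000 tΔY 1.1547
    t=0.6697 [y] (2,6)
    t=1.2400 [x] (1,6)
    t=1.8244 [y] (1,7)
    t=2.9791 [y] (1,8) — stop
  → r_1 = 2.9791
beam 2: φ=90°, α=210°
  cosα=-0.8660 sinα=-0.5000 | (2,5) | tMaxX 0.7159 tMaxY 0.8400 | tΔX 1.1547 tΔY 2.0000
    t=0.7159 [x] (1,5)
    t=0.8400 [y] (1,4)
    t=1.8706 [x] (0,4) — stop
  → r_2 = 1.8706
beam 3: φ=180°, α=300°
  cosα=0.5000 sinα=-0.8660 | (2,5) | tMaxX 0.7600 tMaxY 0.4850 | tΔX 2.0000 tΔY 1.1547
    t=0.4850 [y] (2,4)
    t=0.7600 [x] (3,4)
    t=1.6397 [y] (3,3)
    t=2.7600 [x] (4,3)
    t=2.7944 [y] (4,2)
    t=3.9491 [y] (4,1)
    t=4.7600 [x] (5,1) — stop
  → r_3 = 4.7600
beam 4: φ=270°, α=30°
  cosα=0.8660 sinα=0.5000 | (2,5) | tMaxX 0.4388 tMaxY 1.1600 | tΔX 1.1547 tΔY 2.0000
    t=0.4388 [x] (3,5)
    t=1.1600 [y] (3,6)
    t=1.5935 [x] (4,6)
    t=2.7482 [x] (5,6) — stop
  → r_4 = 2.7482

ranges = [2.9791, 1.8706, 4.7600, 2.7482]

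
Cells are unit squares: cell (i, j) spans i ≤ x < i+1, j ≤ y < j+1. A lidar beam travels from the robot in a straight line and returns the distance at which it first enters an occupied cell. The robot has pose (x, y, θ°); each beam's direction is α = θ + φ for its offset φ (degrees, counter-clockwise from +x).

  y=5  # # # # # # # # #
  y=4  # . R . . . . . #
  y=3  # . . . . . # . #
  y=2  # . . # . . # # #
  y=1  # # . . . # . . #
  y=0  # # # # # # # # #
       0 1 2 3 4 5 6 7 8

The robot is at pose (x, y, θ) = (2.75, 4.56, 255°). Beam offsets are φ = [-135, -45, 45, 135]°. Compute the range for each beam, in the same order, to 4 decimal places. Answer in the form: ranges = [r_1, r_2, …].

beam 1: φ=-135°, α=120°
  direction (-0.5000, 0.8660); cell (2,4); t to first gridline: x 1.5000, y 0.5081 (then +2.0000 / +1.1547)
    (2,5) via y @ 0.5081  # hit
  → r_1 = 0.5081
beam 2: φ=-45°, α=210°
  direction (-0.8660, -0.5000); cell (2,4); t to first gridline: x 0.8660, y 1.1200 (then +1.1547 / +2.0000)
    (1,4) via x @ 0.8660
    (1,3) via y @ 1.1200
    (0,3) via x @ 2.0207  # hit
  → r_2 = 2.0207
beam 3: φ=45°, α=300°
  direction (0.5000, -0.8660); cell (2,4); t to first gridline: x 0.5000, y 0.6466 (then +2.0000 / +1.1547)
    (3,4) via x @ 0.5000
    (3,3) via y @ 0.6466
    (3,2) via y @ 1.8013  # hit
  → r_3 = 1.8013
beam 4: φ=135°, α=30°
  direction (0.8660, 0.5000); cell (2,4); t to first gridline: x 0.2887, y 0.8800 (then +1.1547 / +2.0000)
    (3,4) via x @ 0.2887
    (3,5) via y @ 0.8800  # hit
  → r_4 = 0.8800

ranges = [0.5081, 2.0207, 1.8013, 0.8800]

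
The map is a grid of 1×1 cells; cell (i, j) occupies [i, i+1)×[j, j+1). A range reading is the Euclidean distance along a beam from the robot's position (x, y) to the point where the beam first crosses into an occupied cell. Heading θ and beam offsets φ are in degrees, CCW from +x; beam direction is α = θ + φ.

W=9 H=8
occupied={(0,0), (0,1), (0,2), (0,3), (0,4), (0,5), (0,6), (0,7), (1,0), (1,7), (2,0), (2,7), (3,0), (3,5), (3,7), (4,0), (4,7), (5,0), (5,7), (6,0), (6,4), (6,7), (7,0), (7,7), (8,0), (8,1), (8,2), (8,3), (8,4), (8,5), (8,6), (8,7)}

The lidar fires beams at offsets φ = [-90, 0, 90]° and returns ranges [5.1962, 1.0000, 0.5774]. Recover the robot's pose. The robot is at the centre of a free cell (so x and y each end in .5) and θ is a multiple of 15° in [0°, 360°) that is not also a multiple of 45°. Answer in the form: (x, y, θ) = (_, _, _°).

(x, y, θ) = (1.5, 1.5, 120°)

Enumerate (i+0.5, j+0.5, θ) over the 40 free cells and 16 admissible headings. For each, cast all 3 beams and compare to the given ranges.
  (7.5, 6.5, 150°): beam 1 = 0.5774 ≠ 5.1962 ✗
  (1.5, 5.5, 255°): beam 1 = 0.5176 ≠ 5.1962 ✗
  (4.5, 4.5, 240°): beam 1 = 1.0000 ≠ 5.1962 ✗
  (2.5, 5.5, 240°): beam 1 = 1.7321 ≠ 5.1962 ✗
  …
  (1.5, 1.5, 120°): r_1=5.1962, r_2=1.0000, r_3=0.5774 — all match ✓
No second candidate reproduces the full scan.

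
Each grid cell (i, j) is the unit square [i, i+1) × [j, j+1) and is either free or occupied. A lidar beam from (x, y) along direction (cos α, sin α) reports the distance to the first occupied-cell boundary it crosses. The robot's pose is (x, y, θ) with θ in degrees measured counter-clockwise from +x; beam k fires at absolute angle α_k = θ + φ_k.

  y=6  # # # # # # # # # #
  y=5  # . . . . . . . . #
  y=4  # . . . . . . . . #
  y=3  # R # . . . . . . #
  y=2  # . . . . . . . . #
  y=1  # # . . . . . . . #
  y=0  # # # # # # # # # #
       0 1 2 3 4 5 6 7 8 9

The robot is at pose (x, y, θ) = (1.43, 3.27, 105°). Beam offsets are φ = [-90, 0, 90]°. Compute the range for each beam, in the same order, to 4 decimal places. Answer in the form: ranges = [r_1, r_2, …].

ranges = [0.5901, 1.6614, 0.4452]

beam 1: φ=-90°, α=15°
  direction (0.9659, 0.2588); cell (1,3); t to first gridline: x 0.5901, y 2.8205 (then +1.0353 / +3.8637)
    (2,3) via x @ 0.5901  # hit
  → r_1 = 0.5901
beam 2: φ=0°, α=105°
  direction (-0.2588, 0.9659); cell (1,3); t to first gridline: x 1.6614, y 0.7558 (then +3.8637 / +1.0353)
    (1,4) via y @ 0.7558
    (0,4) via x @ 1.6614  # hit
  → r_2 = 1.6614
beam 3: φ=90°, α=195°
  direction (-0.9659, -0.2588); cell (1,3); t to first gridline: x 0.4452, y 1.0432 (then +1.0353 / +3.8637)
    (0,3) via x @ 0.4452  # hit
  → r_3 = 0.4452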